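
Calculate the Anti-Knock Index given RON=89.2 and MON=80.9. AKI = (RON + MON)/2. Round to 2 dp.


AKI = (RON + MON) / 2
AKI = (89.2 + 80.9) / 2
AKI = 170.1 / 2 = 85.05


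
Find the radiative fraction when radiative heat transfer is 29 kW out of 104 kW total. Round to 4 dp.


f_rad = Q_rad / Q_total
f_rad = 29 / 104 = 0.2788


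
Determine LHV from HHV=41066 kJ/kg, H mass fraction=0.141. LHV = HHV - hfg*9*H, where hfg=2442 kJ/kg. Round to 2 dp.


LHV = HHV - hfg * 9 * H
Water correction = 2442 * 9 * 0.141 = 3098.898 kJ/kg
LHV = 41066 - 3098.898 = 37967.10 kJ/kg


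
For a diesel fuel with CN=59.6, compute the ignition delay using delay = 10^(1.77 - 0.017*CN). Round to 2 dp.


delay = 10^(1.77 - 0.017*CN)
Exponent = 1.77 - 0.017*59.6 = 0.7568
delay = 10^0.7568 = 5.71 ms


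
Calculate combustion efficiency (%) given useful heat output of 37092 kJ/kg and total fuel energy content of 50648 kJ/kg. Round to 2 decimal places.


Efficiency = (Q_useful / Q_fuel) * 100
Efficiency = (37092 / 50648) * 100
Efficiency = 0.7323 * 100 = 73.23%


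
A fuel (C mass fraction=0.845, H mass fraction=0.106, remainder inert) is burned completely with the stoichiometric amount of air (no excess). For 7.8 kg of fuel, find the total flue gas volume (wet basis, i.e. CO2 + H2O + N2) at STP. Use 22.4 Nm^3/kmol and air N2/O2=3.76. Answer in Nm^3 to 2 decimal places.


Per kg fuel: CO2 = (C/12 kmol)*22.4 = (0.845/12)*22.4 = 1.57733 Nm^3
Per kg fuel: H2O = (H/2 kmol)*22.4 = (0.106/2)*22.4 = 1.18720 Nm^3
O2 needed per kg fuel = C/12 + H/4 = 0.845/12 + 0.106/4 = 0.09691667 kmol
Per kg fuel: N2 = O2*3.76*22.4 = 0.09691667*3.76*22.4 = 8.16271 Nm^3
Total per kg = 1.57733 + 1.18720 + 8.16271 = 10.92724 Nm^3
Total = 10.92724 * 7.8 = 85.23 Nm^3


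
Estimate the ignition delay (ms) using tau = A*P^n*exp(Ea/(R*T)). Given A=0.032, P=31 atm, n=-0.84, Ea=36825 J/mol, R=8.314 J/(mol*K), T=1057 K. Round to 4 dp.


tau = A * P^n * exp(Ea/(R*T))
P^n = 31^(-0.84) = 0.05587997
Ea/(R*T) = 36825/(8.314*1057) = 4.190422
exp(Ea/(R*T)) = 66.050650
tau = 0.032 * 0.05587997 * 66.050650 = 0.1181 ms


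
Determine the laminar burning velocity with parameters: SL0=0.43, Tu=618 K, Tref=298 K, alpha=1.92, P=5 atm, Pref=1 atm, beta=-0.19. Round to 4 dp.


SL = SL0 * (Tu/Tref)^alpha * (P/Pref)^beta
T ratio = 618/298 = 2.07382550
(T ratio)^alpha = 2.07382550^1.92 = 4.056978
(P/Pref)^beta = 5^(-0.19) = 0.736539
SL = 0.43 * 4.056978 * 0.736539 = 1.2849 m/s


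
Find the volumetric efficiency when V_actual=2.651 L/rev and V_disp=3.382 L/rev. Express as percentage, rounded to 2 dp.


eta_v = (V_actual / V_disp) * 100
Ratio = 2.651 / 3.382 = 0.7839
eta_v = 0.7839 * 100 = 78.39%


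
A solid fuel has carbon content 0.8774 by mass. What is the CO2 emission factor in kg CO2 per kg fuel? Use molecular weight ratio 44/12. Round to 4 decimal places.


EF = C_frac * (M_CO2 / M_C)
EF = 0.8774 * (44/12)
EF = 0.8774 * 3.666667 = 3.2171 kg_CO2/kg_fuel


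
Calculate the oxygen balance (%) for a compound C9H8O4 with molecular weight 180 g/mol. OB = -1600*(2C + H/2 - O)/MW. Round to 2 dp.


OB = -1600 * (2C + H/2 - O) / MW
Inner = 2*9 + 8/2 - 4 = 18.00
OB = -1600 * 18.00 / 180 = -160.00%


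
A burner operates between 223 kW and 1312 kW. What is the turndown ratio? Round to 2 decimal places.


TDR = Q_max / Q_min
TDR = 1312 / 223 = 5.88


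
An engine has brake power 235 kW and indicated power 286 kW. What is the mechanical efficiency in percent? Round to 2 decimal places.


eta_mech = (BP / IP) * 100
Ratio = 235 / 286 = 0.8217
eta_mech = 0.8217 * 100 = 82.17%


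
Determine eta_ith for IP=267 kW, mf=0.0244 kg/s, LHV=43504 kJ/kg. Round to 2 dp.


eta_ith = (IP / (mf * LHV)) * 100
Denominator = 0.0244 * 43504 = 1061.4976 kW
eta_ith = (267 / 1061.4976) * 100 = 25.15%


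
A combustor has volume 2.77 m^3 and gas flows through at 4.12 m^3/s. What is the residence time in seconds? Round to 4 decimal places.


tau = V / Q_flow
tau = 2.77 / 4.12 = 0.6723 s


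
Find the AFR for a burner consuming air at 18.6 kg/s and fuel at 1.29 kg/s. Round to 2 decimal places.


AFR = m_air / m_fuel
AFR = 18.6 / 1.29 = 14.42


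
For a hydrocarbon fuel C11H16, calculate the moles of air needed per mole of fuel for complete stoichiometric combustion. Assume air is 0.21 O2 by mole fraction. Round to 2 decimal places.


Balanced combustion: C11H16 + 15 O2 -> 11 CO2 + 8 H2O
O2 needed = C + H/4 = 11 + 16/4 = 15.00 moles
Air moles = O2 / 0.21 = 15.00 / 0.21 = 71.43 moles air


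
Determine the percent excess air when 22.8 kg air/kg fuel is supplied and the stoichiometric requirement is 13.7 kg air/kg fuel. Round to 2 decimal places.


Excess air = actual - stoichiometric = 22.8 - 13.7 = 9.10 kg/kg fuel
Excess air % = (excess / stoich) * 100 = (9.10 / 13.7) * 100 = 66.42%


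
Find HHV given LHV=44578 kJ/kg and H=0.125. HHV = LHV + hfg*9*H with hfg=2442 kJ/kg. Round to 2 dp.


HHV = LHV + hfg * 9 * H
Water addition = 2442 * 9 * 0.125 = 2747.250 kJ/kg
HHV = 44578 + 2747.250 = 47325.25 kJ/kg


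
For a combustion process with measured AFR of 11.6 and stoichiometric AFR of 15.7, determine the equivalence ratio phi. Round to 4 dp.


phi = AFR_stoich / AFR_actual
phi = 15.7 / 11.6 = 1.3534


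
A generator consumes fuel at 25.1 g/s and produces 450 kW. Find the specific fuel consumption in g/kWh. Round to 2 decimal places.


SFC = (mf / BP) * 3600
Rate = 25.1 / 450 = 0.055778 g/(s*kW)
SFC = 0.055778 * 3600 = 200.80 g/kWh


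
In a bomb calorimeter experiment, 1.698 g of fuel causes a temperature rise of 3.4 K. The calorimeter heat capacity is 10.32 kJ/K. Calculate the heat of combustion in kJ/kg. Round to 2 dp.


Hc = C_cal * delta_T / m_fuel
Q_released = 10.32 * 3.4 = 35.0880 kJ
m_fuel = 1.698 g = 1.698/1000 kg = 0.001698 kg
Hc = 35.0880 / 0.001698 = 20664.31 kJ/kg


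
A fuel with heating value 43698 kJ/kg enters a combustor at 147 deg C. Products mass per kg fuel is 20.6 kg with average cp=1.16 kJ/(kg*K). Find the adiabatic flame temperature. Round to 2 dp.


T_ad = T_in + Hc / (m_p * cp)
Denominator = 20.6 * 1.16 = 23.8960
Temperature rise = 43698 / 23.8960 = 1828.67 K
T_ad = 147 + 1828.67 = 1975.67 deg C


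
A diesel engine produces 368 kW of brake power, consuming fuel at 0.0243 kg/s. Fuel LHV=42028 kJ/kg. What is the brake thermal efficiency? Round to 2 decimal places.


eta_BTE = (BP / (mf * LHV)) * 100
Denominator = 0.0243 * 42028 = 1021.2804 kW
eta_BTE = (368 / 1021.2804) * 100 = 36.03%


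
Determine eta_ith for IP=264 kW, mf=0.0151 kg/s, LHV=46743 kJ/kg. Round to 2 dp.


eta_ith = (IP / (mf * LHV)) * 100
Denominator = 0.0151 * 46743 = 705.8193 kW
eta_ith = (264 / 705.8193) * 100 = 37.40%


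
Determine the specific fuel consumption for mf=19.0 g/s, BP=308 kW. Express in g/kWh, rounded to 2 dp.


SFC = (mf / BP) * 3600
Rate = 19.0 / 308 = 0.061688 g/(s*kW)
SFC = 0.061688 * 3600 = 222.08 g/kWh


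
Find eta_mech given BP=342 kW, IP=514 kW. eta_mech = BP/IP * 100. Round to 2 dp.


eta_mech = (BP / IP) * 100
Ratio = 342 / 514 = 0.6654
eta_mech = 0.6654 * 100 = 66.54%


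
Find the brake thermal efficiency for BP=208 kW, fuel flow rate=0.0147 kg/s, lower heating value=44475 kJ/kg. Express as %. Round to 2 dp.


eta_BTE = (BP / (mf * LHV)) * 100
Denominator = 0.0147 * 44475 = 653.7825 kW
eta_BTE = (208 / 653.7825) * 100 = 31.81%


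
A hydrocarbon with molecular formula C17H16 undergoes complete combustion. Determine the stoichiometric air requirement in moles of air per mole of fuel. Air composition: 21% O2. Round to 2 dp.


Balanced combustion: C17H16 + 21 O2 -> 17 CO2 + 8 H2O
O2 needed = C + H/4 = 17 + 16/4 = 21.00 moles
Air moles = O2 / 0.21 = 21.00 / 0.21 = 100.00 moles air


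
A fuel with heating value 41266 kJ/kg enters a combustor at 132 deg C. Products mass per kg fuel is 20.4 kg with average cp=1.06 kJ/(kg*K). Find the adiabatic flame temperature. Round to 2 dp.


T_ad = T_in + Hc / (m_p * cp)
Denominator = 20.4 * 1.06 = 21.6240
Temperature rise = 41266 / 21.6240 = 1908.34 K
T_ad = 132 + 1908.34 = 2040.34 deg C


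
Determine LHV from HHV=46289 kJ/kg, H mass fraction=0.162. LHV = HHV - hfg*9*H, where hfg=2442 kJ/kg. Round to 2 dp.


LHV = HHV - hfg * 9 * H
Water correction = 2442 * 9 * 0.162 = 3560.436 kJ/kg
LHV = 46289 - 3560.436 = 42728.56 kJ/kg


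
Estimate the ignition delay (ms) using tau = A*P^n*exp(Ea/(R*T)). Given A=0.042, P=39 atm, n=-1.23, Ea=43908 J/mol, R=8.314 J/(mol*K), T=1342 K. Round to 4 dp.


tau = A * P^n * exp(Ea/(R*T))
P^n = 39^(-1.23) = 0.01104055
Ea/(R*T) = 43908/(8.314*1342) = 3.935330
exp(Ea/(R*T)) = 51.179019
tau = 0.042 * 0.01104055 * 51.179019 = 0.0237 ms


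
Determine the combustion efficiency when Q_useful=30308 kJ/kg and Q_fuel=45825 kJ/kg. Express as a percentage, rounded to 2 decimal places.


Efficiency = (Q_useful / Q_fuel) * 100
Efficiency = (30308 / 45825) * 100
Efficiency = 0.6614 * 100 = 66.14%


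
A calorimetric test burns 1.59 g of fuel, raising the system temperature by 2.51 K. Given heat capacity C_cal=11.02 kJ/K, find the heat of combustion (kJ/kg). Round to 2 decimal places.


Hc = C_cal * delta_T / m_fuel
Q_released = 11.02 * 2.51 = 27.6602 kJ
m_fuel = 1.59 g = 1.59/1000 kg = 0.001590 kg
Hc = 27.6602 / 0.001590 = 17396.35 kJ/kg


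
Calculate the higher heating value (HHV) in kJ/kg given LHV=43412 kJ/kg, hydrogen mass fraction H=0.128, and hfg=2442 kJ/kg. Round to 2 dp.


HHV = LHV + hfg * 9 * H
Water addition = 2442 * 9 * 0.128 = 2813.184 kJ/kg
HHV = 43412 + 2813.184 = 46225.18 kJ/kg


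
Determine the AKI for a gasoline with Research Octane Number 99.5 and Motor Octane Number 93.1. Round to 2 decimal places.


AKI = (RON + MON) / 2
AKI = (99.5 + 93.1) / 2
AKI = 192.6 / 2 = 96.30


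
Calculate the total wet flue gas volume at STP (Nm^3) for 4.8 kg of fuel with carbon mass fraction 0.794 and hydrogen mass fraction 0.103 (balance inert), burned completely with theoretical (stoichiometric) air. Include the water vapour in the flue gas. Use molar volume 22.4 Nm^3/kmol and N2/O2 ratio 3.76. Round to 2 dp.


Per kg fuel: CO2 = (C/12 kmol)*22.4 = (0.794/12)*22.4 = 1.48213 Nm^3
Per kg fuel: H2O = (H/2 kmol)*22.4 = (0.103/2)*22.4 = 1.15360 Nm^3
O2 needed per kg fuel = C/12 + H/4 = 0.794/12 + 0.103/4 = 0.09191667 kmol
Per kg fuel: N2 = O2*3.76*22.4 = 0.09191667*3.76*22.4 = 7.74159 Nm^3
Total per kg = 1.48213 + 1.15360 + 7.74159 = 10.37732 Nm^3
Total = 10.37732 * 4.8 = 49.81 Nm^3


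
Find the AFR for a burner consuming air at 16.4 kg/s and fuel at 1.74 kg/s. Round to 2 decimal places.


AFR = m_air / m_fuel
AFR = 16.4 / 1.74 = 9.43


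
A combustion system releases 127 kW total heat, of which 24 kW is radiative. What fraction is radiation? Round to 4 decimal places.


f_rad = Q_rad / Q_total
f_rad = 24 / 127 = 0.1890


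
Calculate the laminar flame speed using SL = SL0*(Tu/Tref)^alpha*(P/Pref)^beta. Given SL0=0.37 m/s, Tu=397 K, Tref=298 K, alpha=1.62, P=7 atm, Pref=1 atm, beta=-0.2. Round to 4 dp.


SL = SL0 * (Tu/Tref)^alpha * (P/Pref)^beta
T ratio = 397/298 = 1.33221477
(T ratio)^alpha = 1.33221477^1.62 = 1.591513
(P/Pref)^beta = 7^(-0.2) = 0.677611
SL = 0.37 * 1.591513 * 0.677611 = 0.3990 m/s


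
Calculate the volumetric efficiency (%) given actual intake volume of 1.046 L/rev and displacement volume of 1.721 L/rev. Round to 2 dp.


eta_v = (V_actual / V_disp) * 100
Ratio = 1.046 / 1.721 = 0.6078
eta_v = 0.6078 * 100 = 60.78%


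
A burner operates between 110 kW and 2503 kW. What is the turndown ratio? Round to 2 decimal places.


TDR = Q_max / Q_min
TDR = 2503 / 110 = 22.75


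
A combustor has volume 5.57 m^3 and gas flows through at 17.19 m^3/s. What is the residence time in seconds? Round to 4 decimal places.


tau = V / Q_flow
tau = 5.57 / 17.19 = 0.3240 s


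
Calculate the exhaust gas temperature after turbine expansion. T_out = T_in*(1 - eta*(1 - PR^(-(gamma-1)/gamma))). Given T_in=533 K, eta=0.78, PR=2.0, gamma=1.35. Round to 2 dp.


T_out = T_in * (1 - eta * (1 - PR^(-(gamma-1)/gamma)))
Exponent = -(1.35-1)/1.35 = -0.25925926
PR^exp = 2.0^(-0.25925926) = 0.83551680
Factor = 1 - 0.78*(1 - 0.83551680) = 0.87170310
T_out = 533 * 0.87170310 = 464.62 K


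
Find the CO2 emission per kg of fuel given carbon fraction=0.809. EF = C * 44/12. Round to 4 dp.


EF = C_frac * (M_CO2 / M_C)
EF = 0.809 * (44/12)
EF = 0.809 * 3.666667 = 2.9663 kg_CO2/kg_fuel


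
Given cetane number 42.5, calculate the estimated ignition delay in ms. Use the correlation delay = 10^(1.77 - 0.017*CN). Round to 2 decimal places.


delay = 10^(1.77 - 0.017*CN)
Exponent = 1.77 - 0.017*42.5 = 1.0475
delay = 10^1.0475 = 11.16 ms


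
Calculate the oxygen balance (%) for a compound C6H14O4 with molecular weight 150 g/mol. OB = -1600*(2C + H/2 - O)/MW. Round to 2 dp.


OB = -1600 * (2C + H/2 - O) / MW
Inner = 2*6 + 14/2 - 4 = 15.00
OB = -1600 * 15.00 / 150 = -160.00%


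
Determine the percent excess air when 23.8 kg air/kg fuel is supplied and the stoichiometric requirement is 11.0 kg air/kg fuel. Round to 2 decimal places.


Excess air = actual - stoichiometric = 23.8 - 11.0 = 12.80 kg/kg fuel
Excess air % = (excess / stoich) * 100 = (12.80 / 11.0) * 100 = 116.36%


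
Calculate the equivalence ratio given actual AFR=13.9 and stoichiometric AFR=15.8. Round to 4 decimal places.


phi = AFR_stoich / AFR_actual
phi = 15.8 / 13.9 = 1.1367


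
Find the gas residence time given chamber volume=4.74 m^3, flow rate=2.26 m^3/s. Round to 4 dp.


tau = V / Q_flow
tau = 4.74 / 2.26 = 2.0973 s


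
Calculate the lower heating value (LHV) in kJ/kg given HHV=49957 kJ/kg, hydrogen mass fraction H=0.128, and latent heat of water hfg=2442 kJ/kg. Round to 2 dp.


LHV = HHV - hfg * 9 * H
Water correction = 2442 * 9 * 0.128 = 2813.184 kJ/kg
LHV = 49957 - 2813.184 = 47143.82 kJ/kg


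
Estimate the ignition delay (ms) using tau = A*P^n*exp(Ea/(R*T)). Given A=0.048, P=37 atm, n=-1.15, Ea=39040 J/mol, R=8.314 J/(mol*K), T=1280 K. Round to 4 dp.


tau = A * P^n * exp(Ea/(R*T))
P^n = 37^(-1.15) = 0.01572418
Ea/(R*T) = 39040/(8.314*1280) = 3.668511
exp(Ea/(R*T)) = 39.193501
tau = 0.048 * 0.01572418 * 39.193501 = 0.0296 ms


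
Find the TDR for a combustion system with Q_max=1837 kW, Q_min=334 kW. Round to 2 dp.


TDR = Q_max / Q_min
TDR = 1837 / 334 = 5.50


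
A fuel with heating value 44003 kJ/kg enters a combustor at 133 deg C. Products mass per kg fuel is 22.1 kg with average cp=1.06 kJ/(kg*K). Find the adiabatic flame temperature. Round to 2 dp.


T_ad = T_in + Hc / (m_p * cp)
Denominator = 22.1 * 1.06 = 23.4260
Temperature rise = 44003 / 23.4260 = 1878.38 K
T_ad = 133 + 1878.38 = 2011.38 deg C


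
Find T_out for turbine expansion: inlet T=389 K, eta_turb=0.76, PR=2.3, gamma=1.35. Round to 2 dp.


T_out = T_in * (1 - eta * (1 - PR^(-(gamma-1)/gamma)))
Exponent = -(1.35-1)/1.35 = -0.25925926
PR^exp = 2.3^(-0.25925926) = 0.80578413
Factor = 1 - 0.76*(1 - 0.80578413) = 0.85239594
T_out = 389 * 0.85239594 = 331.58 K


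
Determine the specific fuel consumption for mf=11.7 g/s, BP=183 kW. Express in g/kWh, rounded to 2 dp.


SFC = (mf / BP) * 3600
Rate = 11.7 / 183 = 0.063934 g/(s*kW)
SFC = 0.063934 * 3600 = 230.16 g/kWh


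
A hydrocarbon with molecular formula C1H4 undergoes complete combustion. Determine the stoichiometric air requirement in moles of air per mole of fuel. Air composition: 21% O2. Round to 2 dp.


Balanced combustion: C1H4 + 2 O2 -> 1 CO2 + 2 H2O
O2 needed = C + H/4 = 1 + 4/4 = 2.00 moles
Air moles = O2 / 0.21 = 2.00 / 0.21 = 9.52 moles air


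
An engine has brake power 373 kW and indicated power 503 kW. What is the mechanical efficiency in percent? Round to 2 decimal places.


eta_mech = (BP / IP) * 100
Ratio = 373 / 503 = 0.7416
eta_mech = 0.7416 * 100 = 74.16%


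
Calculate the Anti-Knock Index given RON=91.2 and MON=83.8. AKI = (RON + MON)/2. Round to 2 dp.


AKI = (RON + MON) / 2
AKI = (91.2 + 83.8) / 2
AKI = 175.0 / 2 = 87.50


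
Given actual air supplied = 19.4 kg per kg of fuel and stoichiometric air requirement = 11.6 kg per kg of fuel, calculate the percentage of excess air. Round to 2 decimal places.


Excess air = actual - stoichiometric = 19.4 - 11.6 = 7.80 kg/kg fuel
Excess air % = (excess / stoich) * 100 = (7.80 / 11.6) * 100 = 67.24%


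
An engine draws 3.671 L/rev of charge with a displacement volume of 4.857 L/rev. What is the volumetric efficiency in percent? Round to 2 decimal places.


eta_v = (V_actual / V_disp) * 100
Ratio = 3.671 / 4.857 = 0.7558
eta_v = 0.7558 * 100 = 75.58%


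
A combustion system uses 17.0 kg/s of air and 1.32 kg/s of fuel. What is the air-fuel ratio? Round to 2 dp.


AFR = m_air / m_fuel
AFR = 17.0 / 1.32 = 12.88


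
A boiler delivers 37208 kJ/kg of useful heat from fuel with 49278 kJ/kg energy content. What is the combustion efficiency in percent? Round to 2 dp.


Efficiency = (Q_useful / Q_fuel) * 100
Efficiency = (37208 / 49278) * 100
Efficiency = 0.7551 * 100 = 75.51%


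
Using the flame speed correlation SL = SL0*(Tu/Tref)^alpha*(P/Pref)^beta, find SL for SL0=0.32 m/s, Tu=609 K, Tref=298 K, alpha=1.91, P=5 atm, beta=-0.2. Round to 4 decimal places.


SL = SL0 * (Tu/Tref)^alpha * (P/Pref)^beta
T ratio = 609/298 = 2.04362416
(T ratio)^alpha = 2.04362416^1.91 = 3.916210
(P/Pref)^beta = 5^(-0.2) = 0.724780
SL = 0.32 * 3.916210 * 0.724780 = 0.9083 m/s


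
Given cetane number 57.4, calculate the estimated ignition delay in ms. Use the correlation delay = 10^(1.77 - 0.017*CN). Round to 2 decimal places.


delay = 10^(1.77 - 0.017*CN)
Exponent = 1.77 - 0.017*57.4 = 0.7942
delay = 10^0.7942 = 6.23 ms


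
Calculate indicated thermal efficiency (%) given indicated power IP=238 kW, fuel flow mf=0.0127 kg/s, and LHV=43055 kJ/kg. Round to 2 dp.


eta_ith = (IP / (mf * LHV)) * 100
Denominator = 0.0127 * 43055 = 546.7985 kW
eta_ith = (238 / 546.7985) * 100 = 43.53%


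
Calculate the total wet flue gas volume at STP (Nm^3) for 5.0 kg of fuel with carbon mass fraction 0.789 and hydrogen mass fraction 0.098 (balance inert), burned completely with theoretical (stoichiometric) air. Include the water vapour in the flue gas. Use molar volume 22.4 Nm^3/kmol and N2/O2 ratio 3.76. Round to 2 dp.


Per kg fuel: CO2 = (C/12 kmol)*22.4 = (0.789/12)*22.4 = 1.47280 Nm^3
Per kg fuel: H2O = (H/2 kmol)*22.4 = (0.098/2)*22.4 = 1.09760 Nm^3
O2 needed per kg fuel = C/12 + H/4 = 0.789/12 + 0.098/4 = 0.09025000 kmol
Per kg fuel: N2 = O2*3.76*22.4 = 0.09025000*3.76*22.4 = 7.60122 Nm^3
Total per kg = 1.47280 + 1.09760 + 7.60122 = 10.17162 Nm^3
Total = 10.17162 * 5.0 = 50.86 Nm^3


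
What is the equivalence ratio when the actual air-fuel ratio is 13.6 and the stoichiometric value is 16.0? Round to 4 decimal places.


phi = AFR_stoich / AFR_actual
phi = 16.0 / 13.6 = 1.1765


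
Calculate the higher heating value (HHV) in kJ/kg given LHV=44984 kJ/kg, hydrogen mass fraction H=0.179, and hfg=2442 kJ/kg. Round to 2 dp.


HHV = LHV + hfg * 9 * H
Water addition = 2442 * 9 * 0.179 = 3934.062 kJ/kg
HHV = 44984 + 3934.062 = 48918.06 kJ/kg


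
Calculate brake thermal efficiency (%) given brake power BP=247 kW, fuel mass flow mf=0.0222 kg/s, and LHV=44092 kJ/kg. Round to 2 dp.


eta_BTE = (BP / (mf * LHV)) * 100
Denominator = 0.0222 * 44092 = 978.8424 kW
eta_BTE = (247 / 978.8424) * 100 = 25.23%


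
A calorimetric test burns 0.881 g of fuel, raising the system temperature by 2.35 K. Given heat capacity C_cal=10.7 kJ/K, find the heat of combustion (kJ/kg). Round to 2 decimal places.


Hc = C_cal * delta_T / m_fuel
Q_released = 10.7 * 2.35 = 25.1450 kJ
m_fuel = 0.881 g = 0.881/1000 kg = 0.000881 kg
Hc = 25.1450 / 0.000881 = 28541.43 kJ/kg


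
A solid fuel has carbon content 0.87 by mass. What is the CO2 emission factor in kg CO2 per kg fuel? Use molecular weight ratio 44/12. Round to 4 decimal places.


EF = C_frac * (M_CO2 / M_C)
EF = 0.87 * (44/12)
EF = 0.87 * 3.666667 = 3.1900 kg_CO2/kg_fuel


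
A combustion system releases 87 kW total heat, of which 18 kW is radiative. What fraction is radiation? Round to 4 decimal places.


f_rad = Q_rad / Q_total
f_rad = 18 / 87 = 0.2069


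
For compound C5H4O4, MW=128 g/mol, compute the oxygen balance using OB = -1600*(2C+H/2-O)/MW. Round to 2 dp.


OB = -1600 * (2C + H/2 - O) / MW
Inner = 2*5 + 4/2 - 4 = 8.00
OB = -1600 * 8.00 / 128 = -100.00%


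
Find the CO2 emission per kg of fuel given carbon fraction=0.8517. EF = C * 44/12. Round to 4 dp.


EF = C_frac * (M_CO2 / M_C)
EF = 0.8517 * (44/12)
EF = 0.8517 * 3.666667 = 3.1229 kg_CO2/kg_fuel


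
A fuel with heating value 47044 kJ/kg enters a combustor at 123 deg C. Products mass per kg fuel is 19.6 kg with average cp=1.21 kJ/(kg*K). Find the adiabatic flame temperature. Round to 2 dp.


T_ad = T_in + Hc / (m_p * cp)
Denominator = 19.6 * 1.21 = 23.7160
Temperature rise = 47044 / 23.7160 = 1983.64 K
T_ad = 123 + 1983.64 = 2106.64 deg C


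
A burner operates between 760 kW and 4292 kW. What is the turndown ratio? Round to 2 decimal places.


TDR = Q_max / Q_min
TDR = 4292 / 760 = 5.65


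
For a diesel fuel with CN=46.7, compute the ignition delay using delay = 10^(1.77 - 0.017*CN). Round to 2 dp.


delay = 10^(1.77 - 0.017*CN)
Exponent = 1.77 - 0.017*46.7 = 0.9761
delay = 10^0.9761 = 9.46 ms


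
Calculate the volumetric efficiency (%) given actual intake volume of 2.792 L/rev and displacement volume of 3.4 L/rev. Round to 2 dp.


eta_v = (V_actual / V_disp) * 100
Ratio = 2.792 / 3.4 = 0.8212
eta_v = 0.8212 * 100 = 82.12%


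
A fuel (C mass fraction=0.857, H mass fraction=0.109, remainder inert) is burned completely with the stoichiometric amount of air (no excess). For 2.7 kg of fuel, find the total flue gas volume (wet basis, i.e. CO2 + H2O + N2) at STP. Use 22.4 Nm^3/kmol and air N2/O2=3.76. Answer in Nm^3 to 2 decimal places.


Per kg fuel: CO2 = (C/12 kmol)*22.4 = (0.857/12)*22.4 = 1.59973 Nm^3
Per kg fuel: H2O = (H/2 kmol)*22.4 = (0.109/2)*22.4 = 1.22080 Nm^3
O2 needed per kg fuel = C/12 + H/4 = 0.857/12 + 0.109/4 = 0.09866667 kmol
Per kg fuel: N2 = O2*3.76*22.4 = 0.09866667*3.76*22.4 = 8.31010 Nm^3
Total per kg = 1.59973 + 1.22080 + 8.31010 = 11.13063 Nm^3
Total = 11.13063 * 2.7 = 30.05 Nm^3


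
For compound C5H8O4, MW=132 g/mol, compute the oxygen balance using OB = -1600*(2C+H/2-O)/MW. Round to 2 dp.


OB = -1600 * (2C + H/2 - O) / MW
Inner = 2*5 + 8/2 - 4 = 10.00
OB = -1600 * 10.00 / 132 = -121.21%


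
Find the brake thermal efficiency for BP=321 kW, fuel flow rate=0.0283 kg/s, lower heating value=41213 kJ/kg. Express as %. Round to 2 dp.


eta_BTE = (BP / (mf * LHV)) * 100
Denominator = 0.0283 * 41213 = 1166.3279 kW
eta_BTE = (321 / 1166.3279) * 100 = 27.52%


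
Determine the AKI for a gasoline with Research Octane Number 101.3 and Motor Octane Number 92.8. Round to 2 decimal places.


AKI = (RON + MON) / 2
AKI = (101.3 + 92.8) / 2
AKI = 194.1 / 2 = 97.05


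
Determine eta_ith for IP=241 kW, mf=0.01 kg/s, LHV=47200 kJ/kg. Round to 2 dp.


eta_ith = (IP / (mf * LHV)) * 100
Denominator = 0.01 * 47200 = 472.0000 kW
eta_ith = (241 / 472.0000) * 100 = 51.06%


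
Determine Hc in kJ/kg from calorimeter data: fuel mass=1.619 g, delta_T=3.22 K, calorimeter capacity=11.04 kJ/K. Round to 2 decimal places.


Hc = C_cal * delta_T / m_fuel
Q_released = 11.04 * 3.22 = 35.5488 kJ
m_fuel = 1.619 g = 1.619/1000 kg = 0.001619 kg
Hc = 35.5488 / 0.001619 = 21957.26 kJ/kg


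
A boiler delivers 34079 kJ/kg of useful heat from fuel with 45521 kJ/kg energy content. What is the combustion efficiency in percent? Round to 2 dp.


Efficiency = (Q_useful / Q_fuel) * 100
Efficiency = (34079 / 45521) * 100
Efficiency = 0.7486 * 100 = 74.86%


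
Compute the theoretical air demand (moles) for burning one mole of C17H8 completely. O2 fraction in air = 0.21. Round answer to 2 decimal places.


Balanced combustion: C17H8 + 19 O2 -> 17 CO2 + 4 H2O
O2 needed = C + H/4 = 17 + 8/4 = 19.00 moles
Air moles = O2 / 0.21 = 19.00 / 0.21 = 90.48 moles air


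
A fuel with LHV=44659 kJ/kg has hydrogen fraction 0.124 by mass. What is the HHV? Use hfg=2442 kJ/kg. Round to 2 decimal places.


HHV = LHV + hfg * 9 * H
Water addition = 2442 * 9 * 0.124 = 2725.272 kJ/kg
HHV = 44659 + 2725.272 = 47384.27 kJ/kg


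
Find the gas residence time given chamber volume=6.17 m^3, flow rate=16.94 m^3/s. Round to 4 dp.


tau = V / Q_flow
tau = 6.17 / 16.94 = 0.3642 s


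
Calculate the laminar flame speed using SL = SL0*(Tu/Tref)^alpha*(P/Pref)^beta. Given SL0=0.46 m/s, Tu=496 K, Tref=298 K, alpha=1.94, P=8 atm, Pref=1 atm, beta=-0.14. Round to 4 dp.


SL = SL0 * (Tu/Tref)^alpha * (P/Pref)^beta
T ratio = 496/298 = 1.66442953
(T ratio)^alpha = 1.66442953^1.94 = 2.686921
(P/Pref)^beta = 8^(-0.14) = 0.747425
SL = 0.46 * 2.686921 * 0.747425 = 0.9238 m/s


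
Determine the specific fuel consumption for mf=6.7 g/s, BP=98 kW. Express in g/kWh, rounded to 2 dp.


SFC = (mf / BP) * 3600
Rate = 6.7 / 98 = 0.068367 g/(s*kW)
SFC = 0.068367 * 3600 = 246.12 g/kWh


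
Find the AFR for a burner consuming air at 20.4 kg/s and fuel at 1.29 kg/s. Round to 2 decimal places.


AFR = m_air / m_fuel
AFR = 20.4 / 1.29 = 15.81


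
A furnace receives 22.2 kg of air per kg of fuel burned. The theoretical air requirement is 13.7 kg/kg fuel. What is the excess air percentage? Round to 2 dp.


Excess air = actual - stoichiometric = 22.2 - 13.7 = 8.50 kg/kg fuel
Excess air % = (excess / stoich) * 100 = (8.50 / 13.7) * 100 = 62.04%


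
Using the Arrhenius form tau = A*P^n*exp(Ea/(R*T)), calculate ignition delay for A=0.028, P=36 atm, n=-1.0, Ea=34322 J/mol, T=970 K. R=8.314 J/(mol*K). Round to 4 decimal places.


tau = A * P^n * exp(Ea/(R*T))
P^n = 36^(-1.0) = 0.02777778
Ea/(R*T) = 34322/(8.314*970) = 4.255894
exp(Ea/(R*T)) = 70.519854
tau = 0.028 * 0.02777778 * 70.519854 = 0.0548 ms


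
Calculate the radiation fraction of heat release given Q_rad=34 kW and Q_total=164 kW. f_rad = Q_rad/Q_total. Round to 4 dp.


f_rad = Q_rad / Q_total
f_rad = 34 / 164 = 0.2073


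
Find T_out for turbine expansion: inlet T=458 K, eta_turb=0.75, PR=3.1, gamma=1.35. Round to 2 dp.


T_out = T_in * (1 - eta * (1 - PR^(-(gamma-1)/gamma)))
Exponent = -(1.35-1)/1.35 = -0.25925926
PR^exp = 3.1^(-0.25925926) = 0.74577862
Factor = 1 - 0.75*(1 - 0.74577862) = 0.80933397
T_out = 458 * 0.80933397 = 370.67 K


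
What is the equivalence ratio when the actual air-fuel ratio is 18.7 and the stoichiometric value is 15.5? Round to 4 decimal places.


phi = AFR_stoich / AFR_actual
phi = 15.5 / 18.7 = 0.8289


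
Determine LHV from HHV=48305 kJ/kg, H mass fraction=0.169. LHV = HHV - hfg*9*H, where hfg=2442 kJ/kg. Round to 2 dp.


LHV = HHV - hfg * 9 * H
Water correction = 2442 * 9 * 0.169 = 3714.282 kJ/kg
LHV = 48305 - 3714.282 = 44590.72 kJ/kg


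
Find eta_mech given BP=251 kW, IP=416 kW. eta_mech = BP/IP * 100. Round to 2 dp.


eta_mech = (BP / IP) * 100
Ratio = 251 / 416 = 0.6034
eta_mech = 0.6034 * 100 = 60.34%


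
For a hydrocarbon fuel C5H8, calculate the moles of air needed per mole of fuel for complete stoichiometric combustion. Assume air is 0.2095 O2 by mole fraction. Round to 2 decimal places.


Balanced combustion: C5H8 + 7 O2 -> 5 CO2 + 4 H2O
O2 needed = C + H/4 = 5 + 8/4 = 7.00 moles
Air moles = O2 / 0.2095 = 7.00 / 0.2095 = 33.41 moles air


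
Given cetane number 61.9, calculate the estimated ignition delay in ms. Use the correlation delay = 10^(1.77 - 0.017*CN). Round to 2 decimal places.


delay = 10^(1.77 - 0.017*CN)
Exponent = 1.77 - 0.017*61.9 = 0.7177
delay = 10^0.7177 = 5.22 ms


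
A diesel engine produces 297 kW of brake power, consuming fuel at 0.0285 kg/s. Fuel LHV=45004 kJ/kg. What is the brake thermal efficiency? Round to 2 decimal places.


eta_BTE = (BP / (mf * LHV)) * 100
Denominator = 0.0285 * 45004 = 1282.6140 kW
eta_BTE = (297 / 1282.6140) * 100 = 23.16%


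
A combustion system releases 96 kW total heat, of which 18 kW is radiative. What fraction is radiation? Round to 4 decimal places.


f_rad = Q_rad / Q_total
f_rad = 18 / 96 = 0.1875


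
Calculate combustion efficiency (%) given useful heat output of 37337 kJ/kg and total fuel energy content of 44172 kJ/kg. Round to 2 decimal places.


Efficiency = (Q_useful / Q_fuel) * 100
Efficiency = (37337 / 44172) * 100
Efficiency = 0.8453 * 100 = 84.53%


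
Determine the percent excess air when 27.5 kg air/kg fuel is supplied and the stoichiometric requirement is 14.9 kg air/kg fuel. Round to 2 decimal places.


Excess air = actual - stoichiometric = 27.5 - 14.9 = 12.60 kg/kg fuel
Excess air % = (excess / stoich) * 100 = (12.60 / 14.9) * 100 = 84.56%


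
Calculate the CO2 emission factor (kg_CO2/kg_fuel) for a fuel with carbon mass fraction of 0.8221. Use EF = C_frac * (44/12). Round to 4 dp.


EF = C_frac * (M_CO2 / M_C)
EF = 0.8221 * (44/12)
EF = 0.8221 * 3.666667 = 3.0144 kg_CO2/kg_fuel


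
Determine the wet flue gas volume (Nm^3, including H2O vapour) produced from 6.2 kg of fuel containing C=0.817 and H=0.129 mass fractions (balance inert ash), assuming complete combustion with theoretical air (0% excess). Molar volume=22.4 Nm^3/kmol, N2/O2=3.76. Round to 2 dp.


Per kg fuel: CO2 = (C/12 kmol)*22.4 = (0.817/12)*22.4 = 1.52507 Nm^3
Per kg fuel: H2O = (H/2 kmol)*22.4 = (0.129/2)*22.4 = 1.44480 Nm^3
O2 needed per kg fuel = C/12 + H/4 = 0.817/12 + 0.129/4 = 0.10033333 kmol
Per kg fuel: N2 = O2*3.76*22.4 = 0.10033333*3.76*22.4 = 8.45047 Nm^3
Total per kg = 1.52507 + 1.44480 + 8.45047 = 11.42034 Nm^3
Total = 11.42034 * 6.2 = 70.81 Nm^3


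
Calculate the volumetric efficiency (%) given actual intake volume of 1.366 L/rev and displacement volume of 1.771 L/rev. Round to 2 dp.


eta_v = (V_actual / V_disp) * 100
Ratio = 1.366 / 1.771 = 0.7713
eta_v = 0.7713 * 100 = 77.13%


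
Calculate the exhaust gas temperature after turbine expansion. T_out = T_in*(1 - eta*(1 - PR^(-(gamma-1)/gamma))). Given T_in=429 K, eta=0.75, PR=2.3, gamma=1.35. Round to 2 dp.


T_out = T_in * (1 - eta * (1 - PR^(-(gamma-1)/gamma)))
Exponent = -(1.35-1)/1.35 = -0.25925926
PR^exp = 2.3^(-0.25925926) = 0.80578413
Factor = 1 - 0.75*(1 - 0.80578413) = 0.85433810
T_out = 429 * 0.85433810 = 366.51 K


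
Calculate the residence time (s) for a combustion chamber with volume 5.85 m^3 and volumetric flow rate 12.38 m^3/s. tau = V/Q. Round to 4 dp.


tau = V / Q_flow
tau = 5.85 / 12.38 = 0.4725 s


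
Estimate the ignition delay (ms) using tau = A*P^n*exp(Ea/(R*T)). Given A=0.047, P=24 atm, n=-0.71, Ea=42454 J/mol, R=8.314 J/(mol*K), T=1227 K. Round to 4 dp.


tau = A * P^n * exp(Ea/(R*T))
P^n = 24^(-0.71) = 0.10472492
Ea/(R*T) = 42454/(8.314*1227) = 4.161635
exp(Ea/(R*T)) = 64.176393
tau = 0.047 * 0.10472492 * 64.176393 = 0.3159 ms


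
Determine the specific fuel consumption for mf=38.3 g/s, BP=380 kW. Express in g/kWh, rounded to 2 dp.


SFC = (mf / BP) * 3600
Rate = 38.3 / 380 = 0.100789 g/(s*kW)
SFC = 0.100789 * 3600 = 362.84 g/kWh


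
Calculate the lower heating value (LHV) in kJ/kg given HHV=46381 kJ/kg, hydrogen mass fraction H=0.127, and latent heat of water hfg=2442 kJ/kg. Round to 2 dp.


LHV = HHV - hfg * 9 * H
Water correction = 2442 * 9 * 0.127 = 2791.206 kJ/kg
LHV = 46381 - 2791.206 = 43589.79 kJ/kg


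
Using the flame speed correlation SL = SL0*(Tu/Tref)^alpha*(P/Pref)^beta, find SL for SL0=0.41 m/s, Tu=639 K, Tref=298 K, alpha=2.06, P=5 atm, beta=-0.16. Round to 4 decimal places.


SL = SL0 * (Tu/Tref)^alpha * (P/Pref)^beta
T ratio = 639/298 = 2.14429530
(T ratio)^alpha = 2.14429530^2.06 = 4.813337
(P/Pref)^beta = 5^(-0.16) = 0.772974
SL = 0.41 * 4.813337 * 0.772974 = 1.5254 m/s


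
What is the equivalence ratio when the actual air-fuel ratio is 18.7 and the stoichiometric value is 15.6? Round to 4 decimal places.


phi = AFR_stoich / AFR_actual
phi = 15.6 / 18.7 = 0.8342


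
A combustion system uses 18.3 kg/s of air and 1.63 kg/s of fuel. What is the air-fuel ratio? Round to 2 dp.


AFR = m_air / m_fuel
AFR = 18.3 / 1.63 = 11.23


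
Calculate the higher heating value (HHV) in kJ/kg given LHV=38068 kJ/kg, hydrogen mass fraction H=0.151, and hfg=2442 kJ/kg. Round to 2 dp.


HHV = LHV + hfg * 9 * H
Water addition = 2442 * 9 * 0.151 = 3318.678 kJ/kg
HHV = 38068 + 3318.678 = 41386.68 kJ/kg


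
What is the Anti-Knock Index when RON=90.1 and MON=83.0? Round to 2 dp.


AKI = (RON + MON) / 2
AKI = (90.1 + 83.0) / 2
AKI = 173.1 / 2 = 86.55


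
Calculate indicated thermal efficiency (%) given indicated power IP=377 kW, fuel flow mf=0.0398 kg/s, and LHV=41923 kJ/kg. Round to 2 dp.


eta_ith = (IP / (mf * LHV)) * 100
Denominator = 0.0398 * 41923 = 1668.5354 kW
eta_ith = (377 / 1668.5354) * 100 = 22.59%


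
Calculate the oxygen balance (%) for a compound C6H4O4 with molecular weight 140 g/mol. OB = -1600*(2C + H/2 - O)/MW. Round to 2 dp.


OB = -1600 * (2C + H/2 - O) / MW
Inner = 2*6 + 4/2 - 4 = 10.00
OB = -1600 * 10.00 / 140 = -114.29%


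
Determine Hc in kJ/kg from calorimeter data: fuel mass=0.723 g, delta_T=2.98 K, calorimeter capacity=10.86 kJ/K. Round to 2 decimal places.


Hc = C_cal * delta_T / m_fuel
Q_released = 10.86 * 2.98 = 32.3628 kJ
m_fuel = 0.723 g = 0.723/1000 kg = 0.000723 kg
Hc = 32.3628 / 0.000723 = 44761.83 kJ/kg


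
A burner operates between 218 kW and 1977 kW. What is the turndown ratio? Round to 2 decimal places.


TDR = Q_max / Q_min
TDR = 1977 / 218 = 9.07


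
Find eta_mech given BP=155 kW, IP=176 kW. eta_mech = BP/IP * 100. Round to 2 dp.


eta_mech = (BP / IP) * 100
Ratio = 155 / 176 = 0.8807
eta_mech = 0.8807 * 100 = 88.07%


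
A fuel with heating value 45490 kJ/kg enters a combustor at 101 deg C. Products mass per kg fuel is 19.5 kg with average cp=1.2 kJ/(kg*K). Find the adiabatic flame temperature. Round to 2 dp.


T_ad = T_in + Hc / (m_p * cp)
Denominator = 19.5 * 1.2 = 23.4000
Temperature rise = 45490 / 23.4000 = 1944.02 K
T_ad = 101 + 1944.02 = 2045.02 deg C


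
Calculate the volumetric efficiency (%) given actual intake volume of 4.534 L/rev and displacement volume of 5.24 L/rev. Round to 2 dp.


eta_v = (V_actual / V_disp) * 100
Ratio = 4.534 / 5.24 = 0.8653
eta_v = 0.8653 * 100 = 86.53%


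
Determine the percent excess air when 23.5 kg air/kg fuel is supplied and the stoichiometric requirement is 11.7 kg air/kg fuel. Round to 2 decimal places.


Excess air = actual - stoichiometric = 23.5 - 11.7 = 11.80 kg/kg fuel
Excess air % = (excess / stoich) * 100 = (11.80 / 11.7) * 100 = 100.85%


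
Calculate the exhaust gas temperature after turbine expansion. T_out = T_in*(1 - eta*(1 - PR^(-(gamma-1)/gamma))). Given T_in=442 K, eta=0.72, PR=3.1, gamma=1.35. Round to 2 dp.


T_out = T_in * (1 - eta * (1 - PR^(-(gamma-1)/gamma)))
Exponent = -(1.35-1)/1.35 = -0.25925926
PR^exp = 3.1^(-0.25925926) = 0.74577862
Factor = 1 - 0.72*(1 - 0.74577862) = 0.81696061
T_out = 442 * 0.81696061 = 361.10 K


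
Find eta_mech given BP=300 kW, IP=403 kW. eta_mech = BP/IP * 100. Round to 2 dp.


eta_mech = (BP / IP) * 100
Ratio = 300 / 403 = 0.7444
eta_mech = 0.7444 * 100 = 74.44%


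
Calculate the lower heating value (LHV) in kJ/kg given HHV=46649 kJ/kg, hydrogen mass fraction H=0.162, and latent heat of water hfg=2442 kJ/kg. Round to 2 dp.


LHV = HHV - hfg * 9 * H
Water correction = 2442 * 9 * 0.162 = 3560.436 kJ/kg
LHV = 46649 - 3560.436 = 43088.56 kJ/kg


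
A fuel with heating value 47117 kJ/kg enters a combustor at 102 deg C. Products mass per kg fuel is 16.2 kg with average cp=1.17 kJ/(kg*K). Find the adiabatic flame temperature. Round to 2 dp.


T_ad = T_in + Hc / (m_p * cp)
Denominator = 16.2 * 1.17 = 18.9540
Temperature rise = 47117 / 18.9540 = 2485.86 K
T_ad = 102 + 2485.86 = 2587.86 deg C


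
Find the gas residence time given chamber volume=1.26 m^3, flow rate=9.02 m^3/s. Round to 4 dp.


tau = V / Q_flow
tau = 1.26 / 9.02 = 0.1397 s


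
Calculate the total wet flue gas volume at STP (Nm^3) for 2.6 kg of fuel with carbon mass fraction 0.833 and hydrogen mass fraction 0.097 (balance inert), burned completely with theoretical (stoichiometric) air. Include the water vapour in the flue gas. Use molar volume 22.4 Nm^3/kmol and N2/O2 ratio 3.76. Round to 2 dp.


Per kg fuel: CO2 = (C/12 kmol)*22.4 = (0.833/12)*22.4 = 1.55493 Nm^3
Per kg fuel: H2O = (H/2 kmol)*22.4 = (0.097/2)*22.4 = 1.08640 Nm^3
O2 needed per kg fuel = C/12 + H/4 = 0.833/12 + 0.097/4 = 0.09366667 kmol
Per kg fuel: N2 = O2*3.76*22.4 = 0.09366667*3.76*22.4 = 7.88898 Nm^3
Total per kg = 1.55493 + 1.08640 + 7.88898 = 10.53031 Nm^3
Total = 10.53031 * 2.6 = 27.38 Nm^3


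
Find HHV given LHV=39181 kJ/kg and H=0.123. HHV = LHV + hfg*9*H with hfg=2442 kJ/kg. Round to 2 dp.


HHV = LHV + hfg * 9 * H
Water addition = 2442 * 9 * 0.123 = 2703.294 kJ/kg
HHV = 39181 + 2703.294 = 41884.29 kJ/kg


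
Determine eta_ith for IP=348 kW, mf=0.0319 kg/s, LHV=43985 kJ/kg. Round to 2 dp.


eta_ith = (IP / (mf * LHV)) * 100
Denominator = 0.0319 * 43985 = 1403.1215 kW
eta_ith = (348 / 1403.1215) * 100 = 24.80%


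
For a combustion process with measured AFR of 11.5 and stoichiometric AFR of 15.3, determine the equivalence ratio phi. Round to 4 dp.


phi = AFR_stoich / AFR_actual
phi = 15.3 / 11.5 = 1.3304


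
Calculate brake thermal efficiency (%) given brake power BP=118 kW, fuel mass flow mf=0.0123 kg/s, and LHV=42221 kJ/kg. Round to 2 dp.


eta_BTE = (BP / (mf * LHV)) * 100
Denominator = 0.0123 * 42221 = 519.3183 kW
eta_BTE = (118 / 519.3183) * 100 = 22.72%


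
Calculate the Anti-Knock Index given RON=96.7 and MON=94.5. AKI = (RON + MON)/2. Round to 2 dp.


AKI = (RON + MON) / 2
AKI = (96.7 + 94.5) / 2
AKI = 191.2 / 2 = 95.60


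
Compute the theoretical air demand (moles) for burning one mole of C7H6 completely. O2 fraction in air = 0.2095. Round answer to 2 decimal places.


Balanced combustion: C7H6 + 8.5 O2 -> 7 CO2 + 3 H2O
O2 needed = C + H/4 = 7 + 6/4 = 8.50 moles
Air moles = O2 / 0.2095 = 8.50 / 0.2095 = 40.57 moles air


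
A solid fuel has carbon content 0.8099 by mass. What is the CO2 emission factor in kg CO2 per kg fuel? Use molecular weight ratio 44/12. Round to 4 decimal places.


EF = C_frac * (M_CO2 / M_C)
EF = 0.8099 * (44/12)
EF = 0.8099 * 3.666667 = 2.9696 kg_CO2/kg_fuel


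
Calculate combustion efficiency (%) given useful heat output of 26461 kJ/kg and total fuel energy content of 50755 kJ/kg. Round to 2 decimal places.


Efficiency = (Q_useful / Q_fuel) * 100
Efficiency = (26461 / 50755) * 100
Efficiency = 0.5213 * 100 = 52.13%


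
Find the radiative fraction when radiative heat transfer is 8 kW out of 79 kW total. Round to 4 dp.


f_rad = Q_rad / Q_total
f_rad = 8 / 79 = 0.1013


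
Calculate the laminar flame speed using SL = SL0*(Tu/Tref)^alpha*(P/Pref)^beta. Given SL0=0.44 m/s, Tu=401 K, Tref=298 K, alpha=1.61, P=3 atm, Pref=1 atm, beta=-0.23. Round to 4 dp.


SL = SL0 * (Tu/Tref)^alpha * (P/Pref)^beta
T ratio = 401/298 = 1.34563758
(T ratio)^alpha = 1.34563758^1.61 = 1.612777
(P/Pref)^beta = 3^(-0.23) = 0.776716
SL = 0.44 * 1.612777 * 0.776716 = 0.5512 m/s


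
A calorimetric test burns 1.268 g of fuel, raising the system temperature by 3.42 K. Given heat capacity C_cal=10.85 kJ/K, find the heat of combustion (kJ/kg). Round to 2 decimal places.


Hc = C_cal * delta_T / m_fuel
Q_released = 10.85 * 3.42 = 37.1070 kJ
m_fuel = 1.268 g = 1.268/1000 kg = 0.001268 kg
Hc = 37.1070 / 0.001268 = 29264.20 kJ/kg


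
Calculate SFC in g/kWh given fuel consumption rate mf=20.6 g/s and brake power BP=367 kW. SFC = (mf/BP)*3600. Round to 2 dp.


SFC = (mf / BP) * 3600
Rate = 20.6 / 367 = 0.056131 g/(s*kW)
SFC = 0.056131 * 3600 = 202.07 g/kWh
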